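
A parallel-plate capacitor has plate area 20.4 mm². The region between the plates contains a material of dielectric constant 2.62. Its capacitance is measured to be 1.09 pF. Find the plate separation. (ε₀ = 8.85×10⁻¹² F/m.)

d ≈ 434 μm

A = 20.4 mm² = 2.04×10⁻⁵ m².
d = κε₀A/C = 2.62 × 8.85×10⁻¹² × 2.04×10⁻⁵ / 1.09×10⁻¹² = 4.34×10⁻⁴ m.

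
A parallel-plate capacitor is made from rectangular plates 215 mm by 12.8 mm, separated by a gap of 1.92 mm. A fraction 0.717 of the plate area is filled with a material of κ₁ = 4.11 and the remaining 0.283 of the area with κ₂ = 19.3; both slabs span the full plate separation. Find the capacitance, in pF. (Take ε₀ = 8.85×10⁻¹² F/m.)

C ≈ 107 pF

A = 215 × 12.8 mm² = 2.75×10⁻³ m².
Side-by-side slabs ⇒ two capacitors in parallel, each spanning the full gap.
C₁ = κ₁ε₀A₁/d = 4.11 × 8.85×10⁻¹² × 1.97×10⁻³ / 1.92×10⁻³ = 3.74×10⁻¹¹ F.
C₂ = κ₂ε₀A₂/d = 19.3 × 8.85×10⁻¹² × 7.79×10⁻⁴ / 1.92×10⁻³ = 6.93×10⁻¹¹ F.
C = C₁ + C₂ = 1.07×10⁻¹⁰ F.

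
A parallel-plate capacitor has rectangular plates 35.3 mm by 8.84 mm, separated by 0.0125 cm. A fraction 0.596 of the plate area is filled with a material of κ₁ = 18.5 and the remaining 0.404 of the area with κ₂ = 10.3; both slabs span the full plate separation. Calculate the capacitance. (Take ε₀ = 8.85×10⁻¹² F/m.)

A = 35.3 × 8.84 mm² = 3.12×10⁻⁴ m².
Side-by-side slabs ⇒ two capacitors in parallel, each spanning the full gap.
C₁ = κ₁ε₀A₁/d = 18.5 × 8.85×10⁻¹² × 1.86×10⁻⁴ / 1.25×10⁻⁴ = 2.44×10⁻¹⁰ F.
C₂ = κ₂ε₀A₂/d = 10.3 × 8.85×10⁻¹² × 1.26×10⁻⁴ / 1.25×10⁻⁴ = 9.19×10⁻¹¹ F.
C = C₁ + C₂ = 3.36×10⁻¹⁰ F.

336 pF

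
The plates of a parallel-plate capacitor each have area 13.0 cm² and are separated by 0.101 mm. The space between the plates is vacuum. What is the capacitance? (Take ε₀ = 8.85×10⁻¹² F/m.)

A = 13.0 cm² = 1.30×10⁻³ m².
C = ε₀A/d = 8.85×10⁻¹² × 1.30×10⁻³ / 1.01×10⁻⁴ = 1.14×10⁻¹⁰ F.

114 pF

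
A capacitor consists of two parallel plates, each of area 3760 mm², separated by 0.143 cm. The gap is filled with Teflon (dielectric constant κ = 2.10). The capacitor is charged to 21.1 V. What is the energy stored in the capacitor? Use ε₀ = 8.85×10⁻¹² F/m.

A = 3760 mm² = 3.76×10⁻³ m².
C = κε₀A/d = 2.10 × 8.85×10⁻¹² × 3.76×10⁻³ / 1.43×10⁻³ = 4.89×10⁻¹¹ F.
U = ½CV² = ½ × 4.89×10⁻¹¹ × (21.1)² = 1.09×10⁻⁸ J.

10.9 nJ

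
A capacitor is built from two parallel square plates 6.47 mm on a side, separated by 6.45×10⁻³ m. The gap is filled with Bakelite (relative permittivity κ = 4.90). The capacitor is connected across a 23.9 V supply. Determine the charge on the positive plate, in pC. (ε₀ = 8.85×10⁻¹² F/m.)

Q ≈ 6.73 pC

A = (6.47 mm)² = 4.19×10⁻⁵ m².
C = κε₀A/d = 4.90 × 8.85×10⁻¹² × 4.19×10⁻⁵ / 6.45×10⁻³ = 2.81×10⁻¹³ F.
Q = CV = 2.81×10⁻¹³ × 23.9 = 6.73×10⁻¹² C.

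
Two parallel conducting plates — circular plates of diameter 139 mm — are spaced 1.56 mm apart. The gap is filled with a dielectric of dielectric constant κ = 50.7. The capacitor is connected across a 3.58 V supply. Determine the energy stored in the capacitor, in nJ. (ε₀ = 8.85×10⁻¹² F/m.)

A = π(139/2 mm)² = 1.52×10⁻² m².
C = κε₀A/d = 50.7 × 8.85×10⁻¹² × 1.52×10⁻² / 1.56×10⁻³ = 4.36×10⁻⁹ F.
U = ½CV² = ½ × 4.36×10⁻⁹ × (3.58)² = 2.80×10⁻⁸ J.

U ≈ 28.0 nJ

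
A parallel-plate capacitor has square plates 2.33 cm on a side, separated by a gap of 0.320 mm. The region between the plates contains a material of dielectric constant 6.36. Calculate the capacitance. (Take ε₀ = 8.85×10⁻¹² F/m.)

A = (2.33 cm)² = 5.43×10⁻⁴ m².
C = κε₀A/d = 6.36 × 8.85×10⁻¹² × 5.43×10⁻⁴ / 3.20×10⁻⁴ = 9.55×10⁻¹¹ F.

95.5 pF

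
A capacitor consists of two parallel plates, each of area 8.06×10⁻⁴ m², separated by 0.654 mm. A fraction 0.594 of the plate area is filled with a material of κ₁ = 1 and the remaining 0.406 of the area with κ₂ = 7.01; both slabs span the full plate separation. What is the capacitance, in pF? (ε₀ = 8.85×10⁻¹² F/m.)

Side-by-side slabs ⇒ two capacitors in parallel, each spanning the full gap.
C₁ = κ₁ε₀A₁/d = 1.00 × 8.85×10⁻¹² × 4.79×10⁻⁴ / 6.54×10⁻⁴ = 6.48×10⁻¹² F.
C₂ = κ₂ε₀A₂/d = 7.01 × 8.85×10⁻¹² × 3.27×10⁻⁴ / 6.54×10⁻⁴ = 3.10×10⁻¹¹ F.
C = C₁ + C₂ = 3.75×10⁻¹¹ F.

C ≈ 37.5 pF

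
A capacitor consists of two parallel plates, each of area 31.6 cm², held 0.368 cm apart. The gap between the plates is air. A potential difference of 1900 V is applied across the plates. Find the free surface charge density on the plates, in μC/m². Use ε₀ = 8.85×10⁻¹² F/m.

A = 31.6 cm² = 3.16×10⁻³ m².
C = ε₀A/d = 8.85×10⁻¹² × 3.16×10⁻³ / 3.68×10⁻³ = 7.60×10⁻¹² F.
σ = Q/A = CV/A = 7.60×10⁻¹² × 1900 / 3.16×10⁻³ = 4.57×10⁻⁶ C/m².

4.57 μC/m²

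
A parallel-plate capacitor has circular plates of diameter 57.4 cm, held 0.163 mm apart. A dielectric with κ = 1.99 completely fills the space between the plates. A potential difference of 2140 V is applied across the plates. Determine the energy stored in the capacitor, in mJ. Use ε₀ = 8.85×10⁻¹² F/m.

64.0 mJ

A = π(57.4/2 cm)² = 0.259 m².
C = κε₀A/d = 1.99 × 8.85×10⁻¹² × 0.259 / 1.63×10⁻⁴ = 2.80×10⁻⁸ F.
U = ½CV² = ½ × 2.80×10⁻⁸ × (2140)² = 6.40×10⁻² J.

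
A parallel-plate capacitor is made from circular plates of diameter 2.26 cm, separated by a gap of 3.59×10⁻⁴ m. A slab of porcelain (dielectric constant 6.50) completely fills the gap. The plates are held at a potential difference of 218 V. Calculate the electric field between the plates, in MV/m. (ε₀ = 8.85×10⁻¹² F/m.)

0.607 MV/m

E = V/d = 218 / 3.59×10⁻⁴ = 6.07×10⁵ V/m.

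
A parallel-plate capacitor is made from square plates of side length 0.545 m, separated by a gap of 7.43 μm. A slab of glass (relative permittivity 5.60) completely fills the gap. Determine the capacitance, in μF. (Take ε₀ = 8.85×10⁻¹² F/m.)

C ≈ 1.98 μF

A = (0.545 m)² = 0.297 m².
C = κε₀A/d = 5.60 × 8.85×10⁻¹² × 0.297 / 7.43×10⁻⁶ = 1.98×10⁻⁶ F.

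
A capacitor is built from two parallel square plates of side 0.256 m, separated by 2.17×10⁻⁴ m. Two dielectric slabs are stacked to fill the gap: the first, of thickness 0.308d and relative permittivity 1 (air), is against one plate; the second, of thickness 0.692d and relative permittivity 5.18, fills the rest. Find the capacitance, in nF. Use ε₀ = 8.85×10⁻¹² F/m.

6.05 nF

A = (0.256 m)² = 6.55×10⁻² m².
Stacked slabs ⇒ two capacitors in series, each with the full plate area.
C₁ = κ₁ε₀A/d₁ = 1.00 × 8.85×10⁻¹² × 6.55×10⁻² / 6.68×10⁻⁵ = 8.68×10⁻⁹ F.
C₂ = κ₂ε₀A/d₂ = 5.18 × 8.85×10⁻¹² × 6.55×10⁻² / 1.50×10⁻⁴ = 2.00×10⁻⁸ F.
C = (1/C₁ + 1/C₂)⁻¹ = 6.05×10⁻⁹ F.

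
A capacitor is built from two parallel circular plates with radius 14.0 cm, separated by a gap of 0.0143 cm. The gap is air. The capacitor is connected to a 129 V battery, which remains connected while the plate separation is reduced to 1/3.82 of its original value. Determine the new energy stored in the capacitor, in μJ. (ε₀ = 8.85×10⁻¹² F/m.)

121 μJ

A = π(14.0 cm)² = 6.16×10⁻² m².
Initially C₁ = ε₀A/d = 8.85×10⁻¹² × 6.16×10⁻² / 1.43×10⁻⁴ = 3.81×10⁻⁹ F.
U₁ = 3.17×10⁻⁵ J.
Battery connected ⇒ V is held fixed. C₂ = 3.82 C₁ and U = ½CV², so U₂/U₁ = C₂/C₁ = 3.82.
U₂ = 3.82 × 3.17×10⁻⁵ = 1.21×10⁻⁴ J.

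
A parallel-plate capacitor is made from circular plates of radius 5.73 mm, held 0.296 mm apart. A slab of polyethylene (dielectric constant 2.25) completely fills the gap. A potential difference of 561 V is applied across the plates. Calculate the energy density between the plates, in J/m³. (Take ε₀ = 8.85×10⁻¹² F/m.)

E = V/d = 561 / 2.96×10⁻⁴ = 1.90×10⁶ V/m.
u = ½κε₀E² = ½ × 2.25 × 8.85×10⁻¹² × (1.90×10⁶)² = 35.8 J/m³.

35.8 J/m³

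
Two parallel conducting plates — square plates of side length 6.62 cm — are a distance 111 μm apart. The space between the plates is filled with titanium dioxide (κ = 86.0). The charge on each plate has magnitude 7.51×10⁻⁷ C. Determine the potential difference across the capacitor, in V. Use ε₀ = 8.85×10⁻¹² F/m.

V ≈ 25.0 V

A = (6.62 cm)² = 4.38×10⁻³ m².
C = κε₀A/d = 86.0 × 8.85×10⁻¹² × 4.38×10⁻³ / 1.11×10⁻⁴ = 3.00×10⁻⁸ F.
V = Q/C = 7.51×10⁻⁷ / 3.00×10⁻⁸ = 25.0 V.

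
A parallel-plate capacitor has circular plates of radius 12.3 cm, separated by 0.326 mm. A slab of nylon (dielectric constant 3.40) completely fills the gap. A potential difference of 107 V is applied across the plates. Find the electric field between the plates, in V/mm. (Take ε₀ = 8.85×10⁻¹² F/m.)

328 V/mm

E = V/d = 107 / 3.26×10⁻⁴ = 3.28×10⁵ V/m.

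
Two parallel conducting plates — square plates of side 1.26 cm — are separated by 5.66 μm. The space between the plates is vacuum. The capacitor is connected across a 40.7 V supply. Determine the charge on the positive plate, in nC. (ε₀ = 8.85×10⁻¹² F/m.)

A = (1.26 cm)² = 1.59×10⁻⁴ m².
C = ε₀A/d = 8.85×10⁻¹² × 1.59×10⁻⁴ / 5.66×10⁻⁶ = 2.48×10⁻¹⁰ F.
Q = CV = 2.48×10⁻¹⁰ × 40.7 = 1.01×10⁻⁸ C.

10.1 nC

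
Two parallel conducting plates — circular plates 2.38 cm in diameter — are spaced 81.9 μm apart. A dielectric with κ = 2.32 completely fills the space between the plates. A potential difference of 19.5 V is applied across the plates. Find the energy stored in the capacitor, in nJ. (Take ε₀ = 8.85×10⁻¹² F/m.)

A = π(2.38/2 cm)² = 4.45×10⁻⁴ m².
C = κε₀A/d = 2.32 × 8.85×10⁻¹² × 4.45×10⁻⁴ / 8.19×10⁻⁵ = 1.12×10⁻¹⁰ F.
U = ½CV² = ½ × 1.12×10⁻¹⁰ × (19.5)² = 2.12×10⁻⁸ J.

21.2 nJ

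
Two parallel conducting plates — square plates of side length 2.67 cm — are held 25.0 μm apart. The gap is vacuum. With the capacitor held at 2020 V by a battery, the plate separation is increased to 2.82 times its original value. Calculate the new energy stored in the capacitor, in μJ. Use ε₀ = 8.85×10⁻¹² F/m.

U ≈ 183 μJ

A = (2.67 cm)² = 7.13×10⁻⁴ m².
Initially C₁ = ε₀A/d = 8.85×10⁻¹² × 7.13×10⁻⁴ / 2.50×10⁻⁵ = 2.52×10⁻¹⁰ F.
U₁ = 5.15×10⁻⁴ J.
Battery connected ⇒ V is held fixed. C₂ = 0.355 C₁ and U = ½CV², so U₂/U₁ = C₂/C₁ = 0.355.
U₂ = 0.355 × 5.15×10⁻⁴ = 1.83×10⁻⁴ J.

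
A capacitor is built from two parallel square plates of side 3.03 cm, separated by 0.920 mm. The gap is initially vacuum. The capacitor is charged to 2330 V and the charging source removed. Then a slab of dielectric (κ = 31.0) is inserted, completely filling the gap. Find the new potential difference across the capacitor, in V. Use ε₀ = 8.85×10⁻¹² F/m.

A = (3.03 cm)² = 9.18×10⁻⁴ m².
Initially C₁ = ε₀A/d = 8.85×10⁻¹² × 9.18×10⁻⁴ / 9.20×10⁻⁴ = 8.83×10⁻¹² F.
V₁ = 2.33×10³ V.
Isolated ⇒ Q is held fixed. C₂ = 31.0 C₁ and V = Q/C, so V₂/V₁ = C₁/C₂ = 0.0323.
V₂ = 0.0323 × 2.33×10³ = 75.2 V.

V ≈ 75.2 V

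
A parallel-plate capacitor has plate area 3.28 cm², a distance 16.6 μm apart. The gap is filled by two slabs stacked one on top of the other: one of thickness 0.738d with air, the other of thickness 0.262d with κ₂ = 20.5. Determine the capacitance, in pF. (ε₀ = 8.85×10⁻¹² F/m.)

A = 3.28 cm² = 3.28×10⁻⁴ m².
Stacked slabs ⇒ two capacitors in series, each with the full plate area.
C₁ = κ₁ε₀A/d₁ = 1.00 × 8.85×10⁻¹² × 3.28×10⁻⁴ / 1.23×10⁻⁵ = 2.37×10⁻¹⁰ F.
C₂ = κ₂ε₀A/d₂ = 20.5 × 8.85×10⁻¹² × 3.28×10⁻⁴ / 4.35×10⁻⁶ = 1.37×10⁻⁸ F.
C = (1/C₁ + 1/C₂)⁻¹ = 2.33×10⁻¹⁰ F.

C ≈ 233 pF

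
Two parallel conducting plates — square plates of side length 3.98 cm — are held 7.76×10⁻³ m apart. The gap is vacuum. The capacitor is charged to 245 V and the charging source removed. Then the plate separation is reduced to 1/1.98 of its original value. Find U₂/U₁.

U₂/U₁ ≈ 0.505

Isolated ⇒ Q is held fixed.
C₂ = 1.98 C₁ and U = Q²/(2C), so U₂/U₁ = C₁/C₂ = 0.505.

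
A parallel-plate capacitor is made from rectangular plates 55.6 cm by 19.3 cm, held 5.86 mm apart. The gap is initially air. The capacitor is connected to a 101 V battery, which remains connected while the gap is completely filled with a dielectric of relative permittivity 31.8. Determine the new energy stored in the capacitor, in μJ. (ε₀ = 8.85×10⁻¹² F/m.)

A = 55.6 × 19.3 cm² = 0.107 m².
Initially C₁ = ε₀A/d = 8.85×10⁻¹² × 0.107 / 5.86×10⁻³ = 1.62×10⁻¹⁰ F.
U₁ = 8.27×10⁻⁷ J.
Battery connected ⇒ V is held fixed. C₂ = 31.8 C₁ and U = ½CV², so U₂/U₁ = C₂/C₁ = 31.8.
U₂ = 31.8 × 8.27×10⁻⁷ = 2.63×10⁻⁵ J.

U ≈ 26.3 μJ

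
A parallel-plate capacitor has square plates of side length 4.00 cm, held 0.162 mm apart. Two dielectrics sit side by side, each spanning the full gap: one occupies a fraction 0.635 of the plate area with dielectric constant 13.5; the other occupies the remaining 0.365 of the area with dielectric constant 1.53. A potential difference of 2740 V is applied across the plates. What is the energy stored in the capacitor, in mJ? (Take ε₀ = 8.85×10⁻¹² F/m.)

U ≈ 3.00 mJ

A = (4.00 cm)² = 1.60×10⁻³ m².
Side-by-side slabs ⇒ two capacitors in parallel, each spanning the full gap.
C₁ = κ₁ε₀A₁/d = 13.5 × 8.85×10⁻¹² × 1.02×10⁻³ / 1.62×10⁻⁴ = 7.49×10⁻¹⁰ F.
C₂ = κ₂ε₀A₂/d = 1.53 × 8.85×10⁻¹² × 5.84×10⁻⁴ / 1.62×10⁻⁴ = 4.88×10⁻¹¹ F.
C = C₁ + C₂ = 7.98×10⁻¹⁰ F.
U = ½CV² = ½ × 7.98×10⁻¹⁰ × (2740)² = 3.00×10⁻³ J.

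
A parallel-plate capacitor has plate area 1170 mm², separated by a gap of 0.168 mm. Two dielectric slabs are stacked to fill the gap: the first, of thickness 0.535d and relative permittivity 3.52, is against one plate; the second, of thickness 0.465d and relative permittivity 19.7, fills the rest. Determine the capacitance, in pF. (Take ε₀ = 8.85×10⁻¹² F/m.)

C ≈ 351 pF

A = 1170 mm² = 1.17×10⁻³ m².
Stacked slabs ⇒ two capacitors in series, each with the full plate area.
C₁ = κ₁ε₀A/d₁ = 3.52 × 8.85×10⁻¹² × 1.17×10⁻³ / 8.99×10⁻⁵ = 4.06×10⁻¹⁰ F.
C₂ = κ₂ε₀A/d₂ = 19.7 × 8.85×10⁻¹² × 1.17×10⁻³ / 7.81×10⁻⁵ = 2.61×10⁻⁹ F.
C = (1/C₁ + 1/C₂)⁻¹ = 3.51×10⁻¹⁰ F.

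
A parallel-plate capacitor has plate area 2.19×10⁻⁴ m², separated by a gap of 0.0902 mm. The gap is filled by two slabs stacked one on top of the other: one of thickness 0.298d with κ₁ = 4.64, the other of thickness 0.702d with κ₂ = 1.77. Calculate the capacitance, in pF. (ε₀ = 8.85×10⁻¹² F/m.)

46.6 pF

Stacked slabs ⇒ two capacitors in series, each with the full plate area.
C₁ = κ₁ε₀A/d₁ = 4.64 × 8.85×10⁻¹² × 2.19×10⁻⁴ / 2.69×10⁻⁵ = 3.35×10⁻¹⁰ F.
C₂ = κ₂ε₀A/d₂ = 1.77 × 8.85×10⁻¹² × 2.19×10⁻⁴ / 6.33×10⁻⁵ = 5.42×10⁻¹¹ F.
C = (1/C₁ + 1/C₂)⁻¹ = 4.66×10⁻¹¹ F.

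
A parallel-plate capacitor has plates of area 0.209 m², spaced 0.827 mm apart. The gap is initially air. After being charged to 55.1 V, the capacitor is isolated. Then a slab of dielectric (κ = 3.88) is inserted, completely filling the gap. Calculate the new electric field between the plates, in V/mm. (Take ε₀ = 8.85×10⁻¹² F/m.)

E ≈ 17.2 V/mm

Initially C₁ = ε₀A/d = 8.85×10⁻¹² × 0.209 / 8.27×10⁻⁴ = 2.24×10⁻⁹ F.
E₁ = 6.66×10⁴ V/m.
Isolated ⇒ Q is held fixed. V₂ = Q/C₂ = V₁/3.88; E = V/d, so E₂/E₁ = (V₂/V₁)(d₁/d₂) = 0.258.
E₂ = 0.258 × 6.66×10⁴ = 1.72×10⁴ V/m.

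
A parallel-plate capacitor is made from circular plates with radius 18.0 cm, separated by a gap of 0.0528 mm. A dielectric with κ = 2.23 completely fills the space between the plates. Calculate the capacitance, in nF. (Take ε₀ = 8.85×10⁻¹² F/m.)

38.0 nF

A = π(18.0 cm)² = 0.102 m².
C = κε₀A/d = 2.23 × 8.85×10⁻¹² × 0.102 / 5.28×10⁻⁵ = 3.80×10⁻⁸ F.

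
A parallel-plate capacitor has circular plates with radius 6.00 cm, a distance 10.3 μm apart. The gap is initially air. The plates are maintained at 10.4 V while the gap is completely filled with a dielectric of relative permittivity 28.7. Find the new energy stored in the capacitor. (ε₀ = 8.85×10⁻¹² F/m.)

A = π(6.00 cm)² = 1.13×10⁻² m².
Initially C₁ = ε₀A/d = 8.85×10⁻¹² × 1.13×10⁻² / 1.03×10⁻⁵ = 9.72×10⁻⁹ F.
U₁ = 5.26×10⁻⁷ J.
Battery connected ⇒ V is held fixed. C₂ = 28.7 C₁ and U = ½CV², so U₂/U₁ = C₂/C₁ = 28.7.
U₂ = 28.7 × 5.26×10⁻⁷ = 1.51×10⁻⁵ J.

15.1 μJ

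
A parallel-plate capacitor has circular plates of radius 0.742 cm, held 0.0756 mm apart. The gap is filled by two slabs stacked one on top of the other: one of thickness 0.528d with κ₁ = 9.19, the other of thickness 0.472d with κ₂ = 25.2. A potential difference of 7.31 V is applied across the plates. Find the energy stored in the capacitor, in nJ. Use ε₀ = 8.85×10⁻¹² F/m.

A = π(0.742 cm)² = 1.73×10⁻⁴ m².
Stacked slabs ⇒ two capacitors in series, each with the full plate area.
C₁ = κ₁ε₀A/d₁ = 9.19 × 8.85×10⁻¹² × 1.73×10⁻⁴ / 3.99×10⁻⁵ = 3.52×10⁻¹⁰ F.
C₂ = κ₂ε₀A/d₂ = 25.2 × 8.85×10⁻¹² × 1.73×10⁻⁴ / 3.57×10⁻⁵ = 1.08×10⁻⁹ F.
C = (1/C₁ + 1/C₂)⁻¹ = 2.66×10⁻¹⁰ F.
U = ½CV² = ½ × 2.66×10⁻¹⁰ × (7.31)² = 7.10×10⁻⁹ J.

U ≈ 7.10 nJ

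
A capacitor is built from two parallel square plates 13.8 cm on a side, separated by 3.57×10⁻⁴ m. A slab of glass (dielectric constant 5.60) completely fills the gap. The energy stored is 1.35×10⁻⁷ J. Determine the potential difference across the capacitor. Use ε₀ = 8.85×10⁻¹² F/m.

10.1 V

A = (13.8 cm)² = 1.90×10⁻² m².
C = κε₀A/d = 5.60 × 8.85×10⁻¹² × 1.90×10⁻² / 3.57×10⁻⁴ = 2.64×10⁻⁹ F.
V = √(2U/C) = √(2 × 1.35×10⁻⁷ / 2.64×10⁻⁹) = 10.1 V.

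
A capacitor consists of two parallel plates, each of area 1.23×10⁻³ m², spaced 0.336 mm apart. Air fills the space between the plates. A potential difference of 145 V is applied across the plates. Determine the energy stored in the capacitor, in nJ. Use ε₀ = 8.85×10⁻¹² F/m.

C = ε₀A/d = 8.85×10⁻¹² × 1.23×10⁻³ / 3.36×10⁻⁴ = 3.24×10⁻¹¹ F.
U = ½CV² = ½ × 3.24×10⁻¹¹ × (145)² = 3.41×10⁻⁷ J.

U ≈ 341 nJ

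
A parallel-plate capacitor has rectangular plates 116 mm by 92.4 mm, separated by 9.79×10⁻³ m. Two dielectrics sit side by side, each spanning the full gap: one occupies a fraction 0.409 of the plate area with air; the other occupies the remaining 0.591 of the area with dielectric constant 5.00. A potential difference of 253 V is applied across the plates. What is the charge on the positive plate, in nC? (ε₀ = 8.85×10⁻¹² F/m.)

8.25 nC

A = 116 × 92.4 mm² = 1.07×10⁻² m².
Side-by-side slabs ⇒ two capacitors in parallel, each spanning the full gap.
C₁ = κ₁ε₀A₁/d = 1.00 × 8.85×10⁻¹² × 4.38×10⁻³ / 9.79×10⁻³ = 3.96×10⁻¹² F.
C₂ = κ₂ε₀A₂/d = 5.00 × 8.85×10⁻¹² × 6.33×10⁻³ / 9.79×10⁻³ = 2.86×10⁻¹¹ F.
C = C₁ + C₂ = 3.26×10⁻¹¹ F.
Q = CV = 3.26×10⁻¹¹ × 253 = 8.25×10⁻⁹ C.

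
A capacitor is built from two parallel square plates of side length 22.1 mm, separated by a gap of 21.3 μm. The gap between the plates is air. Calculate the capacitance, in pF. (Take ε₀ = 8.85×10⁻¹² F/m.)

A = (22.1 mm)² = 4.88×10⁻⁴ m².
C = ε₀A/d = 8.85×10⁻¹² × 4.88×10⁻⁴ / 2.13×10⁻⁵ = 2.03×10⁻¹⁰ F.

C ≈ 203 pF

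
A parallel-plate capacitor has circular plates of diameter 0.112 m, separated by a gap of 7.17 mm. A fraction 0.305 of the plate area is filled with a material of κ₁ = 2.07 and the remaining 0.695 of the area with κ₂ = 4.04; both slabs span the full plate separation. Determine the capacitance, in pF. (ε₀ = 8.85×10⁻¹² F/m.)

A = π(0.112/2 m)² = 9.85×10⁻³ m².
Side-by-side slabs ⇒ two capacitors in parallel, each spanning the full gap.
C₁ = κ₁ε₀A₁/d = 2.07 × 8.85×10⁻¹² × 3.00×10⁻³ / 7.17×10⁻³ = 7.68×10⁻¹² F.
C₂ = κ₂ε₀A₂/d = 4.04 × 8.85×10⁻¹² × 6.85×10⁻³ / 7.17×10⁻³ = 3.41×10⁻¹¹ F.
C = C₁ + C₂ = 4.18×10⁻¹¹ F.

C ≈ 41.8 pF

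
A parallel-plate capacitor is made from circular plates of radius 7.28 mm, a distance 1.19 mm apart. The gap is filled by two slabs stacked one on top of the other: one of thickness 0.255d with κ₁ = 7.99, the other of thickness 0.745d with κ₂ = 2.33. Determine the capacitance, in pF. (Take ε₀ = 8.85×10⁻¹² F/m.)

C ≈ 3.52 pF

A = π(7.28 mm)² = 1.66×10⁻⁴ m².
Stacked slabs ⇒ two capacitors in series, each with the full plate area.
C₁ = κ₁ε₀A/d₁ = 7.99 × 8.85×10⁻¹² × 1.66×10⁻⁴ / 3.03×10⁻⁴ = 3.88×10⁻¹¹ F.
C₂ = κ₂ε₀A/d₂ = 2.33 × 8.85×10⁻¹² × 1.66×10⁻⁴ / 8.87×10⁻⁴ = 3.87×10⁻¹² F.
C = (1/C₁ + 1/C₂)⁻¹ = 3.52×10⁻¹² F.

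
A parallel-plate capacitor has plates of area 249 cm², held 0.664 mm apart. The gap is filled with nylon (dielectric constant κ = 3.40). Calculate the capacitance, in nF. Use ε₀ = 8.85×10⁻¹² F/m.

A = 249 cm² = 2.49×10⁻² m².
C = κε₀A/d = 3.40 × 8.85×10⁻¹² × 2.49×10⁻² / 6.64×10⁻⁴ = 1.13×10⁻⁹ F.

C ≈ 1.13 nF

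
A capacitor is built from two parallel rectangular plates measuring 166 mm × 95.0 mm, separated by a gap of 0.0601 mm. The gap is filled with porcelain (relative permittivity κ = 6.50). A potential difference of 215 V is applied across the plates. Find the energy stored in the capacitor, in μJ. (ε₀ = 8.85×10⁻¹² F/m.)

349 μJ

A = 166 × 95.0 mm² = 1.58×10⁻² m².
C = κε₀A/d = 6.50 × 8.85×10⁻¹² × 1.58×10⁻² / 6.01×10⁻⁵ = 1.51×10⁻⁸ F.
U = ½CV² = ½ × 1.51×10⁻⁸ × (215)² = 3.49×10⁻⁴ J.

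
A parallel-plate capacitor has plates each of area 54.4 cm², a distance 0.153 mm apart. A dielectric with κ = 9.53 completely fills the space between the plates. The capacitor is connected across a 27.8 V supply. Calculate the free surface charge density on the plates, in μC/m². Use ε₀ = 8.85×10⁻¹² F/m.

15.3 μC/m²

A = 54.4 cm² = 5.44×10⁻³ m².
C = κε₀A/d = 9.53 × 8.85×10⁻¹² × 5.44×10⁻³ / 1.53×10⁻⁴ = 3.00×10⁻⁹ F.
σ = Q/A = CV/A = 3.00×10⁻⁹ × 27.8 / 5.44×10⁻³ = 1.53×10⁻⁵ C/m².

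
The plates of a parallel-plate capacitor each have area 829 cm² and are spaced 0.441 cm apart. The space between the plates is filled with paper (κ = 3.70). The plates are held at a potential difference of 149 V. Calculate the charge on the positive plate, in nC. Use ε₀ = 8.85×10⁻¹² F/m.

A = 829 cm² = 8.29×10⁻² m².
C = κε₀A/d = 3.70 × 8.85×10⁻¹² × 8.29×10⁻² / 4.41×10⁻³ = 6.16×10⁻¹⁰ F.
Q = CV = 6.16×10⁻¹⁰ × 149 = 9.17×10⁻⁸ C.

Q ≈ 91.7 nC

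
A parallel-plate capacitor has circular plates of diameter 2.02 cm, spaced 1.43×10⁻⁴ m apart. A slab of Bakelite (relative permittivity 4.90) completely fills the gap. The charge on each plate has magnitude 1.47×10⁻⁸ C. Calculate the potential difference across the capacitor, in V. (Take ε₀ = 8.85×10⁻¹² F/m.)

V ≈ 151 V

A = π(2.02/2 cm)² = 3.20×10⁻⁴ m².
C = κε₀A/d = 4.90 × 8.85×10⁻¹² × 3.20×10⁻⁴ / 1.43×10⁻⁴ = 9.72×10⁻¹¹ F.
V = Q/C = 1.47×10⁻⁸ / 9.72×10⁻¹¹ = 1.51×10² V.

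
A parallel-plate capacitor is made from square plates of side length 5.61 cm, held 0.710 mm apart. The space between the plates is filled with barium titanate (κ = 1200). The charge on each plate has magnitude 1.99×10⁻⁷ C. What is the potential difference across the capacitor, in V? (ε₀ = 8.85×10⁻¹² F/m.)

V ≈ 4.23 V

A = (5.61 cm)² = 3.15×10⁻³ m².
C = κε₀A/d = 1200 × 8.85×10⁻¹² × 3.15×10⁻³ / 7.10×10⁻⁴ = 4.71×10⁻⁸ F.
V = Q/C = 1.99×10⁻⁷ / 4.71×10⁻⁸ = 4.23 V.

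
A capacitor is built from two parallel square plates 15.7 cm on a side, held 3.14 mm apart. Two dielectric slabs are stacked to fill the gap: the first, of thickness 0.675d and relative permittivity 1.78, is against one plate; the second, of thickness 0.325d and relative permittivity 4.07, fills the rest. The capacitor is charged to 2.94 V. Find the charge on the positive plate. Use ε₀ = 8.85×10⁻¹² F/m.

445 pC

A = (15.7 cm)² = 2.46×10⁻² m².
Stacked slabs ⇒ two capacitors in series, each with the full plate area.
C₁ = κ₁ε₀A/d₁ = 1.78 × 8.85×10⁻¹² × 2.46×10⁻² / 2.12×10⁻³ = 1.83×10⁻¹⁰ F.
C₂ = κ₂ε₀A/d₂ = 4.07 × 8.85×10⁻¹² × 2.46×10⁻² / 1.02×10⁻³ = 8.70×10⁻¹⁰ F.
C = (1/C₁ + 1/C₂)⁻¹ = 1.51×10⁻¹⁰ F.
Q = CV = 1.51×10⁻¹⁰ × 2.94 = 4.45×10⁻¹⁰ C.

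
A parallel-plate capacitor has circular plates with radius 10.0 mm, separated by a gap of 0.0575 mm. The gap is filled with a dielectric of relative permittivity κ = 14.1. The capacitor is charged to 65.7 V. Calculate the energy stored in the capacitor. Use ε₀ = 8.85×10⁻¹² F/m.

A = π(10.0 mm)² = 3.14×10⁻⁴ m².
C = κε₀A/d = 14.1 × 8.85×10⁻¹² × 3.14×10⁻⁴ / 5.75×10⁻⁵ = 6.82×10⁻¹⁰ F.
U = ½CV² = ½ × 6.82×10⁻¹⁰ × (65.7)² = 1.47×10⁻⁶ J.

U ≈ 1.47 μJ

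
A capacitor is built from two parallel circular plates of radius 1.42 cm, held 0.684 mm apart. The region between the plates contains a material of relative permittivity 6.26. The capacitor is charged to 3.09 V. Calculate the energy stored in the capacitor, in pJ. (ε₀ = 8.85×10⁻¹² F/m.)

245 pJ

A = π(1.42 cm)² = 6.33×10⁻⁴ m².
C = κε₀A/d = 6.26 × 8.85×10⁻¹² × 6.33×10⁻⁴ / 6.84×10⁻⁴ = 5.13×10⁻¹¹ F.
U = ½CV² = ½ × 5.13×10⁻¹¹ × (3.09)² = 2.45×10⁻¹⁰ J.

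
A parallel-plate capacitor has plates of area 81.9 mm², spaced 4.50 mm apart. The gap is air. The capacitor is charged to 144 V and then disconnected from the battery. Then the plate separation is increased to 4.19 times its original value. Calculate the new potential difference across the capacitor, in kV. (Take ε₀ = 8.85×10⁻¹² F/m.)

A = 81.9 mm² = 8.19×10⁻⁵ m².
Initially C₁ = ε₀A/d = 8.85×10⁻¹² × 8.19×10⁻⁵ / 4.50×10⁻³ = 1.61×10⁻¹³ F.
V₁ = 1.44×10² V.
Isolated ⇒ Q is held fixed. C₂ = 0.239 C₁ and V = Q/C, so V₂/V₁ = C₁/C₂ = 4.19.
V₂ = 4.19 × 1.44×10² = 6.03×10² V.

0.603 kV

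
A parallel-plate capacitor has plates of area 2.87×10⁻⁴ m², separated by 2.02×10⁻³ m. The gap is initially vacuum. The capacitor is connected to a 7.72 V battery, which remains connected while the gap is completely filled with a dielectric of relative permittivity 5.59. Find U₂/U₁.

Battery connected ⇒ V is held fixed.
C₂ = 5.59 C₁ and U = ½CV², so U₂/U₁ = C₂/C₁ = 5.59.

U₂/U₁ ≈ 5.59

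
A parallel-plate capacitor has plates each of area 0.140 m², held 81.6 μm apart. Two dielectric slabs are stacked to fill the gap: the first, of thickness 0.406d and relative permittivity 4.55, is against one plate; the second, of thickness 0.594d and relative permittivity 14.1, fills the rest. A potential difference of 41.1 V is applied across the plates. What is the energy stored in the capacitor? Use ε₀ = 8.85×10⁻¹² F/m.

97.6 μJ

Stacked slabs ⇒ two capacitors in series, each with the full plate area.
C₁ = κ₁ε₀A/d₁ = 4.55 × 8.85×10⁻¹² × 0.140 / 3.31×10⁻⁵ = 1.70×10⁻⁷ F.
C₂ = κ₂ε₀A/d₂ = 14.1 × 8.85×10⁻¹² × 0.140 / 4.85×10⁻⁵ = 3.60×10⁻⁷ F.
C = (1/C₁ + 1/C₂)⁻¹ = 1.16×10⁻⁷ F.
U = ½CV² = ½ × 1.16×10⁻⁷ × (41.1)² = 9.76×10⁻⁵ J.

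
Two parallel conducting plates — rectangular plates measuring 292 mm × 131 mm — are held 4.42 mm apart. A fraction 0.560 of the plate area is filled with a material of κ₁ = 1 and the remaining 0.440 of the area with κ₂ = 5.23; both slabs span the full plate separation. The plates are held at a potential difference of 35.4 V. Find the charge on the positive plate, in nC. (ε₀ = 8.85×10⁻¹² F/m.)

A = 292 × 131 mm² = 3.83×10⁻² m².
Side-by-side slabs ⇒ two capacitors in parallel, each spanning the full gap.
C₁ = κ₁ε₀A₁/d = 1.00 × 8.85×10⁻¹² × 2.14×10⁻² / 4.42×10⁻³ = 4.29×10⁻¹¹ F.
C₂ = κ₂ε₀A₂/d = 5.23 × 8.85×10⁻¹² × 1.68×10⁻² / 4.42×10⁻³ = 1.76×10⁻¹⁰ F.
C = C₁ + C₂ = 2.19×10⁻¹⁰ F.
Q = CV = 2.19×10⁻¹⁰ × 35.4 = 7.76×10⁻⁹ C.

7.76 nC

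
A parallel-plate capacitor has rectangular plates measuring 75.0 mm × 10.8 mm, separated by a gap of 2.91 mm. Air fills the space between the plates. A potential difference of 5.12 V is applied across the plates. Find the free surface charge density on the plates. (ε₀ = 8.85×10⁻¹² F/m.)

σ ≈ 15.6 nC/m²

A = 75.0 × 10.8 mm² = 8.10×10⁻⁴ m².
C = ε₀A/d = 8.85×10⁻¹² × 8.10×10⁻⁴ / 2.91×10⁻³ = 2.46×10⁻¹² F.
σ = Q/A = CV/A = 2.46×10⁻¹² × 5.12 / 8.10×10⁻⁴ = 1.56×10⁻⁸ C/m².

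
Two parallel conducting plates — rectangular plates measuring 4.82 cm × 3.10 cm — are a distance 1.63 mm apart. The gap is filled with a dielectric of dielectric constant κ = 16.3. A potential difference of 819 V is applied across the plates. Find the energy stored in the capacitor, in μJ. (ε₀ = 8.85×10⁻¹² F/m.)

44.3 μJ

A = 4.82 × 3.10 cm² = 1.49×10⁻³ m².
C = κε₀A/d = 16.3 × 8.85×10⁻¹² × 1.49×10⁻³ / 1.63×10⁻³ = 1.32×10⁻¹⁰ F.
U = ½CV² = ½ × 1.32×10⁻¹⁰ × (819)² = 4.43×10⁻⁵ J.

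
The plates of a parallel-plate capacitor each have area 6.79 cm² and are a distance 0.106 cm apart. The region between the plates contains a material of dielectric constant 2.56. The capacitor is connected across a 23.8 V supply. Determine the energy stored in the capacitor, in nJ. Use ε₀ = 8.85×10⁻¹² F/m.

U ≈ 4.11 nJ

A = 6.79 cm² = 6.79×10⁻⁴ m².
C = κε₀A/d = 2.56 × 8.85×10⁻¹² × 6.79×10⁻⁴ / 1.06×10⁻³ = 1.45×10⁻¹¹ F.
U = ½CV² = ½ × 1.45×10⁻¹¹ × (23.8)² = 4.11×10⁻⁹ J.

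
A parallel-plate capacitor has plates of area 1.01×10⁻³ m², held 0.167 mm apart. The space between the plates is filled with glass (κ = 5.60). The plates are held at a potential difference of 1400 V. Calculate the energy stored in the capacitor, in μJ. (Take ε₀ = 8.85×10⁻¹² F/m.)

294 μJ

C = κε₀A/d = 5.60 × 8.85×10⁻¹² × 1.01×10⁻³ / 1.67×10⁻⁴ = 3.00×10⁻¹⁰ F.
U = ½CV² = ½ × 3.00×10⁻¹⁰ × (1400)² = 2.94×10⁻⁴ J.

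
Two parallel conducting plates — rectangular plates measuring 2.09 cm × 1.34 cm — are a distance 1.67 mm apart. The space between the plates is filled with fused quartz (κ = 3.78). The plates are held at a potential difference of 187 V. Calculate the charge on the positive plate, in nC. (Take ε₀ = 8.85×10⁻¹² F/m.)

1.05 nC

A = 2.09 × 1.34 cm² = 2.80×10⁻⁴ m².
C = κε₀A/d = 3.78 × 8.85×10⁻¹² × 2.80×10⁻⁴ / 1.67×10⁻³ = 5.61×10⁻¹² F.
Q = CV = 5.61×10⁻¹² × 187 = 1.05×10⁻⁹ C.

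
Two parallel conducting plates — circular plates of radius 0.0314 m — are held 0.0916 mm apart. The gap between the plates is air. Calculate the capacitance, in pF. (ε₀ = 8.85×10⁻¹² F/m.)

A = π(0.0314 m)² = 3.10×10⁻³ m².
C = ε₀A/d = 8.85×10⁻¹² × 3.10×10⁻³ / 9.16×10⁻⁵ = 2.99×10⁻¹⁰ F.

C ≈ 299 pF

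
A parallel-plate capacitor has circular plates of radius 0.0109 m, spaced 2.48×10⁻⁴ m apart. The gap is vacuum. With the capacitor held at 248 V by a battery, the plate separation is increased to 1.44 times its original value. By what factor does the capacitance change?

C₂/C₁ ≈ 0.694

C = ε₀A/d scales as 1/d, so C₂/C₁ = d₁/d₂ = 1/1.44 = 0.694.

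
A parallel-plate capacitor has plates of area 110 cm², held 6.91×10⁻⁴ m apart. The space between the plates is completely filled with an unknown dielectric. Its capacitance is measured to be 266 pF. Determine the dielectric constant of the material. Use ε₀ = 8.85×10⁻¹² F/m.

κ ≈ 1.89

A = 110 cm² = 1.10×10⁻² m².
κ = Cd/(ε₀A) = 2.66×10⁻¹⁰ × 6.91×10⁻⁴ / (8.85×10⁻¹² × 1.10×10⁻²) = 1.89.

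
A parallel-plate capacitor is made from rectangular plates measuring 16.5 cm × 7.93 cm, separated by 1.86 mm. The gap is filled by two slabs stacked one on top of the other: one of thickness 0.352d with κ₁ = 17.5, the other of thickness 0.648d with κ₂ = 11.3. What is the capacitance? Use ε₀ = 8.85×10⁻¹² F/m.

A = 16.5 × 7.93 cm² = 1.31×10⁻² m².
Stacked slabs ⇒ two capacitors in series, each with the full plate area.
C₁ = κ₁ε₀A/d₁ = 17.5 × 8.85×10⁻¹² × 1.31×10⁻² / 6.55×10⁻⁴ = 3.10×10⁻⁹ F.
C₂ = κ₂ε₀A/d₂ = 11.3 × 8.85×10⁻¹² × 1.31×10⁻² / 1.21×10⁻³ = 1.09×10⁻⁹ F.
C = (1/C₁ + 1/C₂)⁻¹ = 8.04×10⁻¹⁰ F.

0.804 nF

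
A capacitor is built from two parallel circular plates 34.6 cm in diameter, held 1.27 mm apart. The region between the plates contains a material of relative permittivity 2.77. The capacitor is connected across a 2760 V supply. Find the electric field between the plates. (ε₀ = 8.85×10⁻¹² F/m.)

E ≈ 2.17 MV/m

E = V/d = 2760 / 1.27×10⁻³ = 2.17×10⁶ V/m.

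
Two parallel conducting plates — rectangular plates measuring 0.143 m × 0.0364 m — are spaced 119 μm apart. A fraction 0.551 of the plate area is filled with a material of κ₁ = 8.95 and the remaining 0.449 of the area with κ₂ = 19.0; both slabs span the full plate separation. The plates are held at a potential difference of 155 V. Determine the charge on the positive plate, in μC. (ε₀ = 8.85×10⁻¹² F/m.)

A = 0.143 × 0.0364 m² = 5.21×10⁻³ m².
Side-by-side slabs ⇒ two capacitors in parallel, each spanning the full gap.
C₁ = κ₁ε₀A₁/d = 8.95 × 8.85×10⁻¹² × 2.87×10⁻³ / 1.19×10⁻⁴ = 1.91×10⁻⁹ F.
C₂ = κ₂ε₀A₂/d = 19.0 × 8.85×10⁻¹² × 2.34×10⁻³ / 1.19×10⁻⁴ = 3.30×10⁻⁹ F.
C = C₁ + C₂ = 5.21×10⁻⁹ F.
Q = CV = 5.21×10⁻⁹ × 155 = 8.08×10⁻⁷ C.

Q ≈ 0.808 μC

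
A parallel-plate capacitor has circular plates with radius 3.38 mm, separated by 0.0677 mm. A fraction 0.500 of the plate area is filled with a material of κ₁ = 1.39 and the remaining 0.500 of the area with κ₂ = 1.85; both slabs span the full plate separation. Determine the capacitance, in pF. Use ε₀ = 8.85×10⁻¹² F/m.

C ≈ 7.60 pF

A = π(3.38 mm)² = 3.59×10⁻⁵ m².
Side-by-side slabs ⇒ two capacitors in parallel, each spanning the full gap.
C₁ = κ₁ε₀A₁/d = 1.39 × 8.85×10⁻¹² × 1.79×10⁻⁵ / 6.77×10⁻⁵ = 3.26×10⁻¹² F.
C₂ = κ₂ε₀A₂/d = 1.85 × 8.85×10⁻¹² × 1.79×10⁻⁵ / 6.77×10⁻⁵ = 4.34×10⁻¹² F.
C = C₁ + C₂ = 7.60×10⁻¹² F.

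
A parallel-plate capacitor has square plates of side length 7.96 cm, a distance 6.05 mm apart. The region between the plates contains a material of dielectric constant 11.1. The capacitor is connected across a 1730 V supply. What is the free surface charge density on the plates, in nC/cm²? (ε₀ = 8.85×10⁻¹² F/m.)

A = (7.96 cm)² = 6.34×10⁻³ m².
C = κε₀A/d = 11.1 × 8.85×10⁻¹² × 6.34×10⁻³ / 6.05×10⁻³ = 1.03×10⁻¹⁰ F.
σ = Q/A = CV/A = 1.03×10⁻¹⁰ × 1730 / 6.34×10⁻³ = 2.81×10⁻⁵ C/m².

2.81 nC/cm²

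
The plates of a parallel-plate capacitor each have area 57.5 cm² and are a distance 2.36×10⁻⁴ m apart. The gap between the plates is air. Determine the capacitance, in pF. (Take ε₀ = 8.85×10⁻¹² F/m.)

C ≈ 216 pF

A = 57.5 cm² = 5.75×10⁻³ m².
C = ε₀A/d = 8.85×10⁻¹² × 5.75×10⁻³ / 2.36×10⁻⁴ = 2.16×10⁻¹⁰ F.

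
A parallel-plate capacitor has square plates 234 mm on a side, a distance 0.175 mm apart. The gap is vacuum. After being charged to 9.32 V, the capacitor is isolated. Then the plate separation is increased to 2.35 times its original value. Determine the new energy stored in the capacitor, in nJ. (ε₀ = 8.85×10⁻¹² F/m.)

U ≈ 283 nJ

A = (234 mm)² = 5.48×10⁻² m².
Initially C₁ = ε₀A/d = 8.85×10⁻¹² × 5.48×10⁻² / 1.75×10⁻⁴ = 2.77×10⁻⁹ F.
U₁ = 1.20×10⁻⁷ J.
Isolated ⇒ Q is held fixed. C₂ = 0.426 C₁ and U = Q²/(2C), so U₂/U₁ = C₁/C₂ = 2.35.
U₂ = 2.35 × 1.20×10⁻⁷ = 2.83×10⁻⁷ J.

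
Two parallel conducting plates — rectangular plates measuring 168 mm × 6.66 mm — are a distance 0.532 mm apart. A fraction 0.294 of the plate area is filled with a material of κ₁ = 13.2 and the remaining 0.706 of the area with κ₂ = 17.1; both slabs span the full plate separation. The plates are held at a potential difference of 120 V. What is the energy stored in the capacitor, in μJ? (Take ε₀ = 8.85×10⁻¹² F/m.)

2.14 μJ

A = 168 × 6.66 mm² = 1.12×10⁻³ m².
Side-by-side slabs ⇒ two capacitors in parallel, each spanning the full gap.
C₁ = κ₁ε₀A₁/d = 13.2 × 8.85×10⁻¹² × 3.29×10⁻⁴ / 5.32×10⁻⁴ = 7.22×10⁻¹¹ F.
C₂ = κ₂ε₀A₂/d = 17.1 × 8.85×10⁻¹² × 7.90×10⁻⁴ / 5.32×10⁻⁴ = 2.25×10⁻¹⁰ F.
C = C₁ + C₂ = 2.97×10⁻¹⁰ F.
U = ½CV² = ½ × 2.97×10⁻¹⁰ × (120)² = 2.14×10⁻⁶ J.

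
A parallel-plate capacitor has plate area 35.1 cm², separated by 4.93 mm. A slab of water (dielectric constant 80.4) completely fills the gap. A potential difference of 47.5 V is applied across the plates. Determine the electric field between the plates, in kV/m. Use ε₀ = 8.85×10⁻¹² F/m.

E = V/d = 47.5 / 4.93×10⁻³ = 9.63×10³ V/m.

9.63 kV/m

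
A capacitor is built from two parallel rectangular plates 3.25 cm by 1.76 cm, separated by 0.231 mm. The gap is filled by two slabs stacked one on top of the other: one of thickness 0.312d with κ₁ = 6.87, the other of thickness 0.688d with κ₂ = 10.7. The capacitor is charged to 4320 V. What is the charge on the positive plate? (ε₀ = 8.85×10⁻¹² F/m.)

0.863 μC

A = 3.25 × 1.76 cm² = 5.72×10⁻⁴ m².
Stacked slabs ⇒ two capacitors in series, each with the full plate area.
C₁ = κ₁ε₀A/d₁ = 6.87 × 8.85×10⁻¹² × 5.72×10⁻⁴ / 7.21×10⁻⁵ = 4.83×10⁻¹⁰ F.
C₂ = κ₂ε₀A/d₂ = 10.7 × 8.85×10⁻¹² × 5.72×10⁻⁴ / 1.59×10⁻⁴ = 3.41×10⁻¹⁰ F.
C = (1/C₁ + 1/C₂)⁻¹ = 2.00×10⁻¹⁰ F.
Q = CV = 2.00×10⁻¹⁰ × 4320 = 8.63×10⁻⁷ C.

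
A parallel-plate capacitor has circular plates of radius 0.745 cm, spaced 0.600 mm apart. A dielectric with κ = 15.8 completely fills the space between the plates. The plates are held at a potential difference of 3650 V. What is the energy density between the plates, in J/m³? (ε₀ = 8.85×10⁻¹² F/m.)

E = V/d = 3650 / 6.00×10⁻⁴ = 6.08×10⁶ V/m.
u = ½κε₀E² = ½ × 15.8 × 8.85×10⁻¹² × (6.08×10⁶)² = 2.59×10³ J/m³.

u ≈ 2587 J/m³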